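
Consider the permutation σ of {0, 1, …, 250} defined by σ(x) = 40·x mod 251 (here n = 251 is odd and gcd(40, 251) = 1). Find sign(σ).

Trace 231: π^k(231) = [231, 204, 128, 100, 235, 113, 2] for k=0..6.
π_40 has 6 disjoint cycles with lengths [50, 50, 50, 50, 50, 1] on {0,…,250}.
sign(π) = (−1)^{n − #cycles} = (−1)^{251−6} = (−1)^245 = -1.
(40|251)_J = -1 (Zolotarev's lemma cross-check).

-1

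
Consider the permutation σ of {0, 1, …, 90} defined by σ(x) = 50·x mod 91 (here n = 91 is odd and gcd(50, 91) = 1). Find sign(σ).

Start at x=64: 64 → 15 → 22 → 8 → 36 → 71 → 1 → … (one orbit).
Cycle lengths of π_50 on ℤ/91ℤ: [12, 12, 12, 12, 12, 12, 12, 1, 1, 1, 1, 1, 1, 1]; 14 cycles in total.
14 cycles on 91: each ℓ→(−1)^(ℓ−1), product (−1)^77 = -1.
Via Zolotarev, sign(π_{50}) = (50|91) = -1.

-1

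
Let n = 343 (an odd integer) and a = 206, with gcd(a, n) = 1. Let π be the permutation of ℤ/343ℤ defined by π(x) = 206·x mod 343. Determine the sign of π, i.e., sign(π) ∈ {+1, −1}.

Orbit of 96 under x↦206x: [96, 225, 45, 9, 139, 165, 33]… (length divides ord_343(206)).
The orbit structure of x ↦ 206x mod 343: 4 orbits of sizes [294, 42, 6, 1].
343 − 4 = 339 transpositions; sign(π) = (−1)^339 = -1.

-1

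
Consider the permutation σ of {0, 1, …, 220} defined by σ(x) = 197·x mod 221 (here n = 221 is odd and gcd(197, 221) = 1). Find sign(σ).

Orbit of 45 under x↦197x: [45, 25, 63, 35, 44, 49, 150]… (length divides ord_221(197)).
Cycle lengths of π_197 on ℤ/221ℤ: [48, 48, 48, 48, 16, 12, 1]; 7 cycles in total.
7 cycles on 221: each ℓ→(−1)^(ℓ−1), product (−1)^214 = +1.

+1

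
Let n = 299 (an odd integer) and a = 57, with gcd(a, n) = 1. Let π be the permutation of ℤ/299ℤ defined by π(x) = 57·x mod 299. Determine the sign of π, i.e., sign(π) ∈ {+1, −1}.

+1

Orbit of 148 under x↦57x: [148, 64, 60, 131, 291, 142, 21]… (length divides ord_299(57)).
The orbit structure of x ↦ 57x mod 299: 11 orbits of sizes [44, 44, 44, 44, 44, 44, 22, 4, 4, 4, 1].
sign(π) = (−1)^{n − #cycles} = (−1)^{299−11} = (−1)^288 = +1.
(57|299)_J = +1 (Zolotarev's lemma cross-check).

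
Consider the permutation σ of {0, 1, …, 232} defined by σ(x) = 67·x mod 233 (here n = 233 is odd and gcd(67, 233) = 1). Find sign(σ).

-1

Trace 133: π^k(133) = [133, 57, 91, 39, 50, 88, 71] for k=0..6.
Cycle lengths of π_67 on ℤ/233ℤ: [232, 1]; 2 cycles in total.
Σ(ℓ_i−1) = 233−2 = 231; sign = (−1)^231 = -1.
(67|233)_J = -1 (Zolotarev's lemma cross-check).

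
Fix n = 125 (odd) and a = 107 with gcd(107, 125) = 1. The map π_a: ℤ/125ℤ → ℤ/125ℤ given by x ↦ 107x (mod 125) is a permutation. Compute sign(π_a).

-1

Trace 7: π^k(7) = [7, 124, 18, 51, 82, 24, 68] for k=0..6.
Decompose π into cycles: lengths [20, 20, 20, 20, 20, 4, 4, 4, 4, 4, 4, 1] (12 cycles, including the fixed point 0).
n − c = 125 − 12 = 113; sign = (−1)^113 = -1.
The Jacobi symbol (107|125) = -1 (Zolotarev) agrees.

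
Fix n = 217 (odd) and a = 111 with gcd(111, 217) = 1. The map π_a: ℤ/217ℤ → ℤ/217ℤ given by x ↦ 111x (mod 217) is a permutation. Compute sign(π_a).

Start at x=97: 97 → 134 → 118 → 78 → 195 → 162 → 188 → … (one orbit).
π_111 has 12 disjoint cycles with lengths [30, 30, 30, 30, 30, 30, 15, 15, 2, 2, 2, 1] on {0,…,216}.
217 − 12 = 205 transpositions; sign(π) = (−1)^205 = -1.
Via Zolotarev, sign(π_{111}) = (111|217) = -1.

-1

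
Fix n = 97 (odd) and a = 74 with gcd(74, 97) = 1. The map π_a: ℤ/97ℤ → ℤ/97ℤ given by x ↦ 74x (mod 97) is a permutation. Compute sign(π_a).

Orbit of 38 under x↦74x: [38, 96, 23, 53, 42, 4, 5]… (length divides ord_97(74)).
Cycle type of π: 96 + 1; total 2 cycles.
Σ(ℓ_i−1) = 97−2 = 95; sign = (−1)^95 = -1.
(74|97)_J = -1 (Zolotarev's lemma cross-check).

-1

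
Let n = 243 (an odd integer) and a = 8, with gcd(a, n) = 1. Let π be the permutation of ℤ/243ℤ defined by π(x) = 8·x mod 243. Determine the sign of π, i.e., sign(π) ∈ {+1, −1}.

Trace 235: π^k(235) = [235, 179, 217, 35, 37, 53, 181] for k=0..6.
14 cycles of lengths [54, 54, 54, 18, 18, 18, 6, 6, 6, 2, 2, 2, 2, 1].
With 14 cycles on 243 points, sign = (−1)^{243−14} = -1.
Check: (8/243) = -1 by Zolotarev.

-1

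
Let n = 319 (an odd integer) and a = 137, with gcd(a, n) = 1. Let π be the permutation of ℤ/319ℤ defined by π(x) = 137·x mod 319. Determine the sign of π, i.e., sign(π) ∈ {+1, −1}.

Start at x=16: 16 → 278 → 125 → 218 → 199 → 148 → 179 → … (one orbit).
π_137 has 6 disjoint cycles with lengths [140, 140, 28, 5, 5, 1] on {0,…,318}.
n − c = 319 − 6 = 313; sign = (−1)^313 = -1.
Via Zolotarev, sign(π_{137}) = (137|319) = -1.

-1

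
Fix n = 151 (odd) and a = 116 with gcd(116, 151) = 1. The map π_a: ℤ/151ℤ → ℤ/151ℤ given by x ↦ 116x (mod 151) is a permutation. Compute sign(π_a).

+1

Trace 128: π^k(128) = [128, 50, 62, 95, 148, 105, 100] for k=0..6.
π_116 has 3 disjoint cycles with lengths [75, 75, 1] on {0,…,150}.
3 cycles on 151: each ℓ→(−1)^(ℓ−1), product (−1)^148 = +1.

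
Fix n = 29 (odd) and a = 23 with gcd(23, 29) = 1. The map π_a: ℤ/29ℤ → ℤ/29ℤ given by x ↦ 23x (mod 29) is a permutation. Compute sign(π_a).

Start at x=25: 25 → 24 → 1 → 23 → 7 → 16 → 20 → 25 (one orbit).
π_23 has 5 disjoint cycles with lengths [7, 7, 7, 7, 1] on {0,…,28}.
5 cycles on 29: each ℓ→(−1)^(ℓ−1), product (−1)^24 = +1.

+1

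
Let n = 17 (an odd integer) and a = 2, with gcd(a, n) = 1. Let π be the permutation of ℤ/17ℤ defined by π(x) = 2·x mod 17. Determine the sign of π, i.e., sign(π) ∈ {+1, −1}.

+1

Orbit of 9 under x↦2x: [9, 1, 2, 4, 8, 16, 15]… (length divides ord_17(2)).
Cycle lengths of π_2 on ℤ/17ℤ: [8, 8, 1]; 3 cycles in total.
17 − 3 = 14 transpositions; sign(π) = (−1)^14 = +1.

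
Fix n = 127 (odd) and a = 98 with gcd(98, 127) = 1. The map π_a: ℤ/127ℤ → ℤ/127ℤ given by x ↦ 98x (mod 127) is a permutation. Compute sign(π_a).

+1

Start at x=50: 50 → 74 → 13 → 4 → 11 → 62 → 107 → … (one orbit).
Cycle lengths of π_98 on ℤ/127ℤ: [63, 63, 1]; 3 cycles in total.
n − c = 127 − 3 = 124; sign = (−1)^124 = +1.
The Jacobi symbol (98|127) = +1 (Zolotarev) agrees.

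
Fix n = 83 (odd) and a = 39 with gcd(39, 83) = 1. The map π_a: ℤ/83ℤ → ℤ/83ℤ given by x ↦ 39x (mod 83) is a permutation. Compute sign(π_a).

-1

Orbit of 26 under x↦39x: [26, 18, 38, 71, 30, 8, 63]… (length divides ord_83(39)).
Cycle type of π: 82 + 1; total 2 cycles.
83 − 2 = 81 transpositions; sign(π) = (−1)^81 = -1.
(39|83)_J = -1 (Zolotarev's lemma cross-check).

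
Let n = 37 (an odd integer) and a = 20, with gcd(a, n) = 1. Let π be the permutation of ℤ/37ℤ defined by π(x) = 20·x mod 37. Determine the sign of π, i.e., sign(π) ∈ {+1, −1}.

-1

Trace 13: π^k(13) = [13, 1, 20, 30, 8, 12, 18] for k=0..6.
π_20 has 2 disjoint cycles with lengths [36, 1] on {0,…,36}.
2 cycles on 37: each ℓ→(−1)^(ℓ−1), product (−1)^35 = -1.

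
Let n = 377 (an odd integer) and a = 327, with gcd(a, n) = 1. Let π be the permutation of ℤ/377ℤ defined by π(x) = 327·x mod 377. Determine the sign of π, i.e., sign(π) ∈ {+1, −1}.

+1

Trace 164: π^k(164) = [164, 94, 201, 129, 336, 165, 44] for k=0..6.
π_327 has 7 disjoint cycles with lengths [84, 84, 84, 84, 28, 12, 1] on {0,…,376}.
7 cycles on 377: each ℓ→(−1)^(ℓ−1), product (−1)^370 = +1.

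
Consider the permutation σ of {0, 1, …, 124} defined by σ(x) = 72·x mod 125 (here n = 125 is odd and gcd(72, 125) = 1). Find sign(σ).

-1

Start at x=44: 44 → 43 → 96 → 37 → 39 → 58 → 51 → … (one orbit).
Cycle lengths of π_72 on ℤ/125ℤ: [100, 20, 4, 1]; 4 cycles in total.
Σ(ℓ_i−1) = 125−4 = 121; sign = (−1)^121 = -1.
Via Zolotarev, sign(π_{72}) = (72|125) = -1.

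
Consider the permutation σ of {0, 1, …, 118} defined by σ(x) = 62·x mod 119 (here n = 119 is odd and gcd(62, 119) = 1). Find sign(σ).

+1

Start at x=43: 43 → 48 → 1 → 62 → 36 → 90 → 106 → … (one orbit).
π_62 has 11 disjoint cycles with lengths [16, 16, 16, 16, 16, 16, 16, 2, 2, 2, 1] on {0,…,118}.
Σ(ℓ_i−1) = 119−11 = 108; sign = (−1)^108 = +1.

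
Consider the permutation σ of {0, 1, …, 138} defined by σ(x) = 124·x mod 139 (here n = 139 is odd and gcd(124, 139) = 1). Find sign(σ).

+1

Start at x=31: 31 → 91 → 25 → 42 → 65 → 137 → 30 → … (one orbit).
π_124 has 3 disjoint cycles with lengths [69, 69, 1] on {0,…,138}.
n − c = 139 − 3 = 136; sign = (−1)^136 = +1.
Check: (124/139) = +1 by Zolotarev.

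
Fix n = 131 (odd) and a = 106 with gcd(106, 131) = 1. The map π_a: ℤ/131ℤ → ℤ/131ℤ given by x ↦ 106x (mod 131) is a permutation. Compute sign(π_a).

-1

Trace 126: π^k(126) = [126, 125, 19, 49, 85, 102, 70] for k=0..6.
Decompose π into cycles: lengths [130, 1] (2 cycles, including the fixed point 0).
2 cycles on 131: each ℓ→(−1)^(ℓ−1), product (−1)^129 = -1.
Via Zolotarev, sign(π_{106}) = (106|131) = -1.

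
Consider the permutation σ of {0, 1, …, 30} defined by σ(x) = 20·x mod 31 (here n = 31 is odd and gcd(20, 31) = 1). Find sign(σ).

+1

Orbit of 28 under x↦20x: [28, 2, 9, 25, 4, 18, 19]… (length divides ord_31(20)).
π_20 has 3 disjoint cycles with lengths [15, 15, 1] on {0,…,30}.
n − c = 31 − 3 = 28; sign = (−1)^28 = +1.
Via Zolotarev, sign(π_{20}) = (20|31) = +1.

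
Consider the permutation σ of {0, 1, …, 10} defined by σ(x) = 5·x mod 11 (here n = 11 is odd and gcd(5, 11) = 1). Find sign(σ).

Orbit of 3 under x↦5x: [3, 4, 9, 1, 5]… (length divides ord_11(5)).
The orbit structure of x ↦ 5x mod 11: 3 orbits of sizes [5, 5, 1].
With 3 cycles on 11 points, sign = (−1)^{11−3} = +1.

+1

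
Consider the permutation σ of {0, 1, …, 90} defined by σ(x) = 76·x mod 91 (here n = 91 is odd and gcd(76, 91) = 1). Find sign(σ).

+1

Trace 83: π^k(83) = [83, 29, 20, 64, 41, 22, 34] for k=0..6.
11 cycles of lengths [12, 12, 12, 12, 12, 12, 12, 2, 2, 2, 1].
n − c = 91 − 11 = 80; sign = (−1)^80 = +1.
Check: (76/91) = +1 by Zolotarev.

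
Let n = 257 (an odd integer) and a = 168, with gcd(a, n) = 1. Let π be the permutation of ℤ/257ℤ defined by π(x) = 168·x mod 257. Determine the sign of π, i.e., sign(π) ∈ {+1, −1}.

Orbit of 158 under x↦168x: [158, 73, 185, 240, 228, 11, 49]… (length divides ord_257(168)).
The orbit structure of x ↦ 168x mod 257: 3 orbits of sizes [128, 128, 1].
With 3 cycles on 257 points, sign = (−1)^{257−3} = +1.

+1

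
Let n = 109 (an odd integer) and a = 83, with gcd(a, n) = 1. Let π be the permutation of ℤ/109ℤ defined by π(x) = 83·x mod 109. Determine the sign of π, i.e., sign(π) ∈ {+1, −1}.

Orbit of 97 under x↦83x: [97, 94, 63, 106, 78, 43, 81]… (length divides ord_109(83)).
Decompose π into cycles: lengths [54, 54, 1] (3 cycles, including the fixed point 0).
3 cycles on 109: each ℓ→(−1)^(ℓ−1), product (−1)^106 = +1.

+1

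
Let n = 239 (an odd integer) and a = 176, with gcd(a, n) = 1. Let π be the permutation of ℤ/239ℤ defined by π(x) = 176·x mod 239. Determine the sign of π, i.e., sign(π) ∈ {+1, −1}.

+1

Start at x=5: 5 → 163 → 8 → 213 → 204 → 54 → 183 → … (one orbit).
The orbit structure of x ↦ 176x mod 239: 3 orbits of sizes [119, 119, 1].
sign(π) = (−1)^{n − #cycles} = (−1)^{239−3} = (−1)^236 = +1.
(176|239)_J = +1 (Zolotarev's lemma cross-check).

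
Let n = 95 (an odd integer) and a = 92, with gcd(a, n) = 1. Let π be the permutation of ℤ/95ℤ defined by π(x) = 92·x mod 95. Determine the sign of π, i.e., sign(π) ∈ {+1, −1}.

-1

Start at x=63: 63 → 1 → 92 → 9 → 68 → 81 → 42 → … (one orbit).
Cycle lengths of π_92 on ℤ/95ℤ: [36, 36, 9, 9, 4, 1]; 6 cycles in total.
Σ(ℓ_i−1) = 95−6 = 89; sign = (−1)^89 = -1.
Via Zolotarev, sign(π_{92}) = (92|95) = -1.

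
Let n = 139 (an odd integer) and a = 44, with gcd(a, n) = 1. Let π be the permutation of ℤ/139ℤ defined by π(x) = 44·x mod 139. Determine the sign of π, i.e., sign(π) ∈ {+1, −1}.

+1

Orbit of 52 under x↦44x: [52, 64, 36, 55, 57, 6, 125]… (length divides ord_139(44)).
Cycle lengths of π_44 on ℤ/139ℤ: [23, 23, 23, 23, 23, 23, 1]; 7 cycles in total.
139 − 7 = 132 transpositions; sign(π) = (−1)^132 = +1.
(44|139)_J = +1 (Zolotarev's lemma cross-check).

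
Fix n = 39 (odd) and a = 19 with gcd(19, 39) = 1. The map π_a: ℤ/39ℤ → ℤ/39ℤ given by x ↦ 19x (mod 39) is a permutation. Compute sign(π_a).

Orbit of 19 under x↦19x: [19, 10, 34, 22, 28, 25, 7]… (length divides ord_39(19)).
Cycle lengths of π_19 on ℤ/39ℤ: [12, 12, 12, 1, 1, 1]; 6 cycles in total.
With 6 cycles on 39 points, sign = (−1)^{39−6} = -1.
The Jacobi symbol (19|39) = -1 (Zolotarev) agrees.

-1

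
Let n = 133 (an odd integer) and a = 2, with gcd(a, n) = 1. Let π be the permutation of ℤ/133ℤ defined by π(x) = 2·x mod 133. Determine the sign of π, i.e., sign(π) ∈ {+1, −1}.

-1

Trace 8: π^k(8) = [8, 16, 32, 64, 128, 123, 113] for k=0..6.
The orbit structure of x ↦ 2x mod 133: 10 orbits of sizes [18, 18, 18, 18, 18, 18, 18, 3, 3, 1].
Σ(ℓ_i−1) = 133−10 = 123; sign = (−1)^123 = -1.
Check: (2/133) = -1 by Zolotarev.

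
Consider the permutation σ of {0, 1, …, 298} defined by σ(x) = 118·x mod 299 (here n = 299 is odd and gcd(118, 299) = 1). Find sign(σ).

+1

Start at x=209: 209 → 144 → 248 → 261 → 1 → 118 → 170 → … (one orbit).
Cycle type of π: 11×26 + 1×13; total 39 cycles.
299 − 39 = 260 transpositions; sign(π) = (−1)^260 = +1.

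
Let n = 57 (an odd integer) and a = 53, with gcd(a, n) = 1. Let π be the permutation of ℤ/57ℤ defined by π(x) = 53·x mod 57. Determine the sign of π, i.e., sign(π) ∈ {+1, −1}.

Start at x=14: 14 → 1 → 53 → 16 → 50 → 28 → 2 → … (one orbit).
The orbit structure of x ↦ 53x mod 57: 5 orbits of sizes [18, 18, 18, 2, 1].
5 cycles on 57: each ℓ→(−1)^(ℓ−1), product (−1)^52 = +1.
Via Zolotarev, sign(π_{53}) = (53|57) = +1.

+1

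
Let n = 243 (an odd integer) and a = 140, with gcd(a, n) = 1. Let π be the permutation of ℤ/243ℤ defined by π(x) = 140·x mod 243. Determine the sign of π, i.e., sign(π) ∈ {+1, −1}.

-1

Start at x=112: 112 → 128 → 181 → 68 → 43 → 188 → 76 → … (one orbit).
π_140 has 6 disjoint cycles with lengths [162, 54, 18, 6, 2, 1] on {0,…,242}.
243 − 6 = 237 transpositions; sign(π) = (−1)^237 = -1.
Zolotarev: (140|243) = -1, matching the cycle-count sign.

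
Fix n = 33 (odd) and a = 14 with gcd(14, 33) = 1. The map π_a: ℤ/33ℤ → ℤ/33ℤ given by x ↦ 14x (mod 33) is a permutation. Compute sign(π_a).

Orbit of 26 under x↦14x: [26, 1, 14, 31, 5, 4, 23]… (length divides ord_33(14)).
Cycle lengths of π_14 on ℤ/33ℤ: [10, 10, 5, 5, 2, 1]; 6 cycles in total.
33 − 6 = 27 transpositions; sign(π) = (−1)^27 = -1.
(14|33)_J = -1 (Zolotarev's lemma cross-check).

-1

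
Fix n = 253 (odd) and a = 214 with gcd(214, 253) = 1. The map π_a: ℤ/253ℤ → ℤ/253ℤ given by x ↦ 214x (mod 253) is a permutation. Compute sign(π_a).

-1

Trace 159: π^k(159) = [159, 124, 224, 119, 166, 104, 245] for k=0..6.
Cycle type of π: 110×2 + 22 + 5×2 + 1; total 6 cycles.
Σ(ℓ_i−1) = 253−6 = 247; sign = (−1)^247 = -1.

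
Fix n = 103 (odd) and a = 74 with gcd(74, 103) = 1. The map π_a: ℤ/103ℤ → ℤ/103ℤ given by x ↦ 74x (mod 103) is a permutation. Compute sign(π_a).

Orbit of 15 under x↦74x: [15, 80, 49, 21, 9, 48, 50]… (length divides ord_103(74)).
The orbit structure of x ↦ 74x mod 103: 2 orbits of sizes [102, 1].
103 − 2 = 101 transpositions; sign(π) = (−1)^101 = -1.
(74|103)_J = -1 (Zolotarev's lemma cross-check).

-1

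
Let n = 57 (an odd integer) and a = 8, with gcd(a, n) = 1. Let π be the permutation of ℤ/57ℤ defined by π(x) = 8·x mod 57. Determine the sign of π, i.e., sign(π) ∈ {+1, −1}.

Start at x=8: 8 → 7 → 56 → 49 → 50 → 1 → 8 (one orbit).
Cycle lengths of π_8 on ℤ/57ℤ: [6, 6, 6, 6, 6, 6, 6, 6, 6, 2, 1]; 11 cycles in total.
With 11 cycles on 57 points, sign = (−1)^{57−11} = +1.
Check: (8/57) = +1 by Zolotarev.

+1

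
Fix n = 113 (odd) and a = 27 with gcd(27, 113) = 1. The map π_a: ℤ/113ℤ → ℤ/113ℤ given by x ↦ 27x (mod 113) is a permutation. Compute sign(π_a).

-1

Trace 104: π^k(104) = [104, 96, 106, 37, 95, 79, 99] for k=0..6.
Cycle lengths of π_27 on ℤ/113ℤ: [112, 1]; 2 cycles in total.
n − c = 113 − 2 = 111; sign = (−1)^111 = -1.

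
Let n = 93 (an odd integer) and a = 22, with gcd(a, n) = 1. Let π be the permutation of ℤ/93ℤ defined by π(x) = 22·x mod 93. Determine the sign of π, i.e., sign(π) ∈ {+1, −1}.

Start at x=49: 49 → 55 → 1 → 22 → 19 → 46 → 82 → … (one orbit).
Decompose π into cycles: lengths [30, 30, 30, 1, 1, 1] (6 cycles, including the fixed point 0).
93 − 6 = 87 transpositions; sign(π) = (−1)^87 = -1.
Check: (22/93) = -1 by Zolotarev.

-1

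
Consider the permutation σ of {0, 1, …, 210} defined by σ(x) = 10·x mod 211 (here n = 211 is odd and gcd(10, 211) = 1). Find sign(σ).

Orbit of 74 under x↦10x: [74, 107, 15, 150, 23, 19, 190]… (length divides ord_211(10)).
π_10 has 8 disjoint cycles with lengths [30, 30, 30, 30, 30, 30, 30, 1] on {0,…,210}.
Σ(ℓ_i−1) = 211−8 = 203; sign = (−1)^203 = -1.

-1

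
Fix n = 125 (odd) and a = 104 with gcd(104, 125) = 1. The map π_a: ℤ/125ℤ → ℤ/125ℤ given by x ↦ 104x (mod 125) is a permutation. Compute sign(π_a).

+1

Orbit of 39 under x↦104x: [39, 56, 74, 71, 9, 61, 94]… (length divides ord_125(104)).
Cycle type of π: 50×2 + 10×2 + 2×2 + 1; total 7 cycles.
With 7 cycles on 125 points, sign = (−1)^{125−7} = +1.
Via Zolotarev, sign(π_{104}) = (104|125) = +1.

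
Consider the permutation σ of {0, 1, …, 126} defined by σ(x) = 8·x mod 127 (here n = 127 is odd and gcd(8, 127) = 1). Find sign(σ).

+1

Trace 2: π^k(2) = [2, 16, 1, 8, 64, 4, 32] for k=0..6.
Decompose π into cycles: lengths [7, 7, 7, 7, 7, 7, 7, 7, 7, 7, 7, 7, 7, 7, 7, 7, 7, 7, 1] (19 cycles, including the fixed point 0).
Σ(ℓ_i−1) = 127−19 = 108; sign = (−1)^108 = +1.
(8|127)_J = +1 (Zolotarev's lemma cross-check).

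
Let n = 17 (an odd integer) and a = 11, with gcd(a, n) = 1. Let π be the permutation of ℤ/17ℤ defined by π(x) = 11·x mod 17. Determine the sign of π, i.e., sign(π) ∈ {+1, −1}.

Orbit of 13 under x↦11x: [13, 7, 9, 14, 1, 11, 2]… (length divides ord_17(11)).
Decompose π into cycles: lengths [16, 1] (2 cycles, including the fixed point 0).
With 2 cycles on 17 points, sign = (−1)^{17−2} = -1.
(11|17)_J = -1 (Zolotarev's lemma cross-check).

-1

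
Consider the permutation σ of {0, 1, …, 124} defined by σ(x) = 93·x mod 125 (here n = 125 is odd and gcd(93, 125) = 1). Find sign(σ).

Start at x=99: 99 → 82 → 1 → 93 → 24 → 107 → 76 → … (one orbit).
Cycle lengths of π_93 on ℤ/125ℤ: [20, 20, 20, 20, 20, 4, 4, 4, 4, 4, 4, 1]; 12 cycles in total.
Σ(ℓ_i−1) = 125−12 = 113; sign = (−1)^113 = -1.

-1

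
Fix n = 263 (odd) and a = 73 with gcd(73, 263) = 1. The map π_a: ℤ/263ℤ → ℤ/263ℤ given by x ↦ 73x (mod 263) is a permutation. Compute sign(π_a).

Trace 15: π^k(15) = [15, 43, 246, 74, 142, 109, 67] for k=0..6.
Cycle type of π: 262 + 1; total 2 cycles.
263 − 2 = 261 transpositions; sign(π) = (−1)^261 = -1.

-1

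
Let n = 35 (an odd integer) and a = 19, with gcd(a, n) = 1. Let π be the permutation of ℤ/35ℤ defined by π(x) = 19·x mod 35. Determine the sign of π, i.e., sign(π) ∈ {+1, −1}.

Start at x=1: 1 → 19 → 11 → 34 → 16 → 24 → 1 (one orbit).
π_19 has 8 disjoint cycles with lengths [6, 6, 6, 6, 6, 2, 2, 1] on {0,…,34}.
8 cycles on 35: each ℓ→(−1)^(ℓ−1), product (−1)^27 = -1.
(19|35)_J = -1 (Zolotarev's lemma cross-check).

-1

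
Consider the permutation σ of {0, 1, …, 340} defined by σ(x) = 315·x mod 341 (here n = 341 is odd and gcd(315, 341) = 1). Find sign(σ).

Orbit of 56 under x↦315x: [56, 249, 5, 211, 311, 98, 180]… (length divides ord_341(315)).
Cycle type of π: 30×10 + 10 + 3×10 + 1; total 22 cycles.
n − c = 341 − 22 = 319; sign = (−1)^319 = -1.

-1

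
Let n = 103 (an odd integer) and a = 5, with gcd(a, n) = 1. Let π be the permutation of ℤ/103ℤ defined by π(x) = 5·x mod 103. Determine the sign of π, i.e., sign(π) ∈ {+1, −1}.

Trace 18: π^k(18) = [18, 90, 38, 87, 23, 12, 60] for k=0..6.
Cycle type of π: 102 + 1; total 2 cycles.
sign(π) = (−1)^{n − #cycles} = (−1)^{103−2} = (−1)^101 = -1.
Check: (5/103) = -1 by Zolotarev.

-1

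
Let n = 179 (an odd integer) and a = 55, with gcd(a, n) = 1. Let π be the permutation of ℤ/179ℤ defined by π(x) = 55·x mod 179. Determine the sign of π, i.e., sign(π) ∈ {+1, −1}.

Orbit of 5 under x↦55x: [5, 96, 89, 62, 9, 137, 17]… (length divides ord_179(55)).
Decompose π into cycles: lengths [178, 1] (2 cycles, including the fixed point 0).
sign(π) = (−1)^{n − #cycles} = (−1)^{179−2} = (−1)^177 = -1.
Zolotarev: (55|179) = -1, matching the cycle-count sign.

-1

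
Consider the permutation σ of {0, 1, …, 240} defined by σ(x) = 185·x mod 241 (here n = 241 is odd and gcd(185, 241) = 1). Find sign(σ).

-1

Orbit of 154 under x↦185x: [154, 52, 221, 156, 181, 227, 61]… (length divides ord_241(185)).
2 cycles of lengths [240, 1].
sign(π) = (−1)^{n − #cycles} = (−1)^{241−2} = (−1)^239 = -1.
The Jacobi symbol (185|241) = -1 (Zolotarev) agrees.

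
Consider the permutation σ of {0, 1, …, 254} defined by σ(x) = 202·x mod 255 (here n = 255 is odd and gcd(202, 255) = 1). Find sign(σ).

Orbit of 16 under x↦202x: [16, 172, 64, 178, 1, 202, 4]… (length divides ord_255(202)).
Cycle lengths of π_202 on ℤ/255ℤ: [8, 8, 8, 8, 8, 8, 8, 8, 8, 8, 8, 8, 8, 8, 8, 8, 8, 8, 8, 8, 8, 8, 8, 8, 8, 8, 8, 8, 8, 8, 4, 4, 4, 1, 1, 1]; 36 cycles in total.
With 36 cycles on 255 points, sign = (−1)^{255−36} = -1.

-1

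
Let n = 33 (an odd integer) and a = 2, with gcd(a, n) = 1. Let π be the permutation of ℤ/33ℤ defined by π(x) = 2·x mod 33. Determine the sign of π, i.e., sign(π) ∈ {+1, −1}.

Orbit of 32 under x↦2x: [32, 31, 29, 25, 17, 1, 2]… (length divides ord_33(2)).
Cycle lengths of π_2 on ℤ/33ℤ: [10, 10, 10, 2, 1]; 5 cycles in total.
n − c = 33 − 5 = 28; sign = (−1)^28 = +1.

+1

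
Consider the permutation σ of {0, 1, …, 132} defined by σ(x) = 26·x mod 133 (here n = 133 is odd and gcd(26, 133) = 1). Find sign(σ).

Orbit of 20 under x↦26x: [20, 121, 87, 1, 26, 11]… (length divides ord_133(26)).
π_26 has 26 disjoint cycles with lengths [6, 6, 6, 6, 6, 6, 6, 6, 6, 6, 6, 6, 6, 6, 6, 6, 6, 6, 6, 3, 3, 3, 3, 3, 3, 1] on {0,…,132}.
Σ(ℓ_i−1) = 133−26 = 107; sign = (−1)^107 = -1.
Via Zolotarev, sign(π_{26}) = (26|133) = -1.

-1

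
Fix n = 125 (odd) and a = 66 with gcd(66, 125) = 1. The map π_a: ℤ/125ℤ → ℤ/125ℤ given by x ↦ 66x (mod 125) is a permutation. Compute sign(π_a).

+1

Trace 96: π^k(96) = [96, 86, 51, 116, 31, 46, 36] for k=0..6.
13 cycles of lengths [25, 25, 25, 25, 5, 5, 5, 5, 1, 1, 1, 1, 1].
n − c = 125 − 13 = 112; sign = (−1)^112 = +1.
The Jacobi symbol (66|125) = +1 (Zolotarev) agrees.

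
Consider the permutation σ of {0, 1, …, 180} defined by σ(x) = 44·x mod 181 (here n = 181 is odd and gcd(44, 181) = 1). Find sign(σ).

+1

Orbit of 39 under x↦44x: [39, 87, 27, 102, 144, 1, 44]… (length divides ord_181(44)).
Cycle type of π: 45×4 + 1; total 5 cycles.
Σ(ℓ_i−1) = 181−5 = 176; sign = (−1)^176 = +1.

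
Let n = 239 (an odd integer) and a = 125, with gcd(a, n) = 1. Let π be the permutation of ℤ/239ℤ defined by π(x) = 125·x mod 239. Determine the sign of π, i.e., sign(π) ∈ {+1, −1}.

+1

Orbit of 32 under x↦125x: [32, 176, 12, 66, 124, 204, 166]… (length divides ord_239(125)).
π_125 has 3 disjoint cycles with lengths [119, 119, 1] on {0,…,238}.
Σ(ℓ_i−1) = 239−3 = 236; sign = (−1)^236 = +1.
The Jacobi symbol (125|239) = +1 (Zolotarev) agrees.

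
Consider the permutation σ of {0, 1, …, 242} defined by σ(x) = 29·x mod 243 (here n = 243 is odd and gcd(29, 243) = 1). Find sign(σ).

-1

Start at x=152: 152 → 34 → 14 → 163 → 110 → 31 → 170 → … (one orbit).
Cycle type of π: 162 + 54 + 18 + 6 + 2 + 1; total 6 cycles.
n − c = 243 − 6 = 237; sign = (−1)^237 = -1.
Check: (29/243) = -1 by Zolotarev.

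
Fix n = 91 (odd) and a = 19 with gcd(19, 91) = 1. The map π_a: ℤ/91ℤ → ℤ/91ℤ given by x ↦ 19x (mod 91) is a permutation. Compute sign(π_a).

Trace 88: π^k(88) = [88, 34, 9, 80, 64, 33, 81] for k=0..6.
Cycle lengths of π_19 on ℤ/91ℤ: [12, 12, 12, 12, 12, 12, 12, 6, 1]; 9 cycles in total.
9 cycles on 91: each ℓ→(−1)^(ℓ−1), product (−1)^82 = +1.
Via Zolotarev, sign(π_{19}) = (19|91) = +1.

+1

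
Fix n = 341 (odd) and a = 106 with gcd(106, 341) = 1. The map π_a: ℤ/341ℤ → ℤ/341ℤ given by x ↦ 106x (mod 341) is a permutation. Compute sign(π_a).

+1

Trace 184: π^k(184) = [184, 67, 282, 225, 321, 267, 340] for k=0..6.
13 cycles of lengths [30, 30, 30, 30, 30, 30, 30, 30, 30, 30, 30, 10, 1].
sign(π) = (−1)^{n − #cycles} = (−1)^{341−13} = (−1)^328 = +1.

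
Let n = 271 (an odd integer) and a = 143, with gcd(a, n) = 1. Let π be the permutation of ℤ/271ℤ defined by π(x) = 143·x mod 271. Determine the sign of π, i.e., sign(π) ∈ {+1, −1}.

Orbit of 245 under x↦143x: [245, 76, 28, 210, 220, 24, 180]… (length divides ord_271(143)).
Cycle type of π: 270 + 1; total 2 cycles.
Σ(ℓ_i−1) = 271−2 = 269; sign = (−1)^269 = -1.

-1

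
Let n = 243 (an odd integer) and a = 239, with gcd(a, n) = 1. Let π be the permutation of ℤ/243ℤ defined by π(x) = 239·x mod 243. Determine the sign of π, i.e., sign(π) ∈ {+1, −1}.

-1

Trace 7: π^k(7) = [7, 215, 112, 38, 91, 122, 241] for k=0..6.
π_239 has 6 disjoint cycles with lengths [162, 54, 18, 6, 2, 1] on {0,…,242}.
n − c = 243 − 6 = 237; sign = (−1)^237 = -1.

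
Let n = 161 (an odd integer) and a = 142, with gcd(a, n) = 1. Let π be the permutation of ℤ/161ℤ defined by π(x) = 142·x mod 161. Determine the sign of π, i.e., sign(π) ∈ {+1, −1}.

+1

Trace 142: π^k(142) = [142, 39, 64, 72, 81, 71, 100] for k=0..6.
Decompose π into cycles: lengths [33, 33, 33, 33, 11, 11, 3, 3, 1] (9 cycles, including the fixed point 0).
161 − 9 = 152 transpositions; sign(π) = (−1)^152 = +1.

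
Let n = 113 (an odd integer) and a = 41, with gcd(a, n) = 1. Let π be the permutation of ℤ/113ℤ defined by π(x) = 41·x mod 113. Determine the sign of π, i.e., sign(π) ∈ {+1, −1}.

Orbit of 14 under x↦41x: [14, 9, 30, 100, 32, 69, 4]… (length divides ord_113(41)).
Cycle type of π: 56×2 + 1; total 3 cycles.
Σ(ℓ_i−1) = 113−3 = 110; sign = (−1)^110 = +1.

+1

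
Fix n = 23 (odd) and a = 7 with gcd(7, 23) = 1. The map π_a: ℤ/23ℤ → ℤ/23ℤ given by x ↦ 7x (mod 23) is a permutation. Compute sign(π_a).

-1

Trace 22: π^k(22) = [22, 16, 20, 2, 14, 6, 19] for k=0..6.
Cycle type of π: 22 + 1; total 2 cycles.
n − c = 23 − 2 = 21; sign = (−1)^21 = -1.
Zolotarev: (7|23) = -1, matching the cycle-count sign.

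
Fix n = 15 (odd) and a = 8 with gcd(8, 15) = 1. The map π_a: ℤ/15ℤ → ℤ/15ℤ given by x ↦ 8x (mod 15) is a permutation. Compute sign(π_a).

+1

Trace 8: π^k(8) = [8, 4, 2, 1] for k=0..3.
π_8 has 5 disjoint cycles with lengths [4, 4, 4, 2, 1] on {0,…,14}.
n − c = 15 − 5 = 10; sign = (−1)^10 = +1.
The Jacobi symbol (8|15) = +1 (Zolotarev) agrees.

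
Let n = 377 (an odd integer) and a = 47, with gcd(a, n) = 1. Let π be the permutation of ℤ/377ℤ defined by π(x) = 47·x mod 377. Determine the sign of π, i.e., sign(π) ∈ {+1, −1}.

Orbit of 248 under x↦47x: [248, 346, 51, 135, 313, 8, 376]… (length divides ord_377(47)).
The orbit structure of x ↦ 47x mod 377: 17 orbits of sizes [28, 28, 28, 28, 28, 28, 28, 28, 28, 28, 28, 28, 28, 4, 4, 4, 1].
377 − 17 = 360 transpositions; sign(π) = (−1)^360 = +1.

+1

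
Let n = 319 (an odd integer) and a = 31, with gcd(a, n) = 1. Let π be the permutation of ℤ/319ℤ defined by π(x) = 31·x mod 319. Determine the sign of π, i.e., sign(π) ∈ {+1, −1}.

-1

Trace 82: π^k(82) = [82, 309, 9, 279, 36, 159, 144] for k=0..6.
Decompose π into cycles: lengths [140, 140, 28, 5, 5, 1] (6 cycles, including the fixed point 0).
With 6 cycles on 319 points, sign = (−1)^{319−6} = -1.
The Jacobi symbol (31|319) = -1 (Zolotarev) agrees.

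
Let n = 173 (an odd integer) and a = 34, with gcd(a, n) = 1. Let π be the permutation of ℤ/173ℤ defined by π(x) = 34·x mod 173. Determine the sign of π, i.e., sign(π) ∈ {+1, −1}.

Orbit of 10 under x↦34x: [10, 167, 142, 157, 148, 15, 164]… (length divides ord_173(34)).
The orbit structure of x ↦ 34x mod 173: 3 orbits of sizes [86, 86, 1].
n − c = 173 − 3 = 170; sign = (−1)^170 = +1.
(34|173)_J = +1 (Zolotarev's lemma cross-check).

+1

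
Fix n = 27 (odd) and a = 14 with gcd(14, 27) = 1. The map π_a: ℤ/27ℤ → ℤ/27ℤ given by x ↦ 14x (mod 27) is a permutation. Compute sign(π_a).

-1

Start at x=13: 13 → 20 → 10 → 5 → 16 → 8 → 4 → … (one orbit).
The orbit structure of x ↦ 14x mod 27: 4 orbits of sizes [18, 6, 2, 1].
4 cycles on 27: each ℓ→(−1)^(ℓ−1), product (−1)^23 = -1.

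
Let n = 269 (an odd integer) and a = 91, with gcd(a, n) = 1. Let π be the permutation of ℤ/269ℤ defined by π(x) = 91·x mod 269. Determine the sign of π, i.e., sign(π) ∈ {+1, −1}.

-1

Orbit of 46 under x↦91x: [46, 151, 22, 119, 69, 92, 33]… (length divides ord_269(91)).
2 cycles of lengths [268, 1].
n − c = 269 − 2 = 267; sign = (−1)^267 = -1.
Zolotarev: (91|269) = -1, matching the cycle-count sign.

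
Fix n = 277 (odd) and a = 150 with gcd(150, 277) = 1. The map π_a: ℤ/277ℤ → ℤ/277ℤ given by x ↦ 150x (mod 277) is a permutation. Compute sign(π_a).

-1

Start at x=3: 3 → 173 → 189 → 96 → 273 → 231 → 25 → … (one orbit).
Cycle lengths of π_150 on ℤ/277ℤ: [276, 1]; 2 cycles in total.
Σ(ℓ_i−1) = 277−2 = 275; sign = (−1)^275 = -1.
The Jacobi symbol (150|277) = -1 (Zolotarev) agrees.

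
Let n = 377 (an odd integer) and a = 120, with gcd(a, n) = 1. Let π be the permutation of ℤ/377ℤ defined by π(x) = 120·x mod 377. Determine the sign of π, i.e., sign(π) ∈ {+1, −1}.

Trace 341: π^k(341) = [341, 204, 352, 16, 35, 53, 328] for k=0..6.
The orbit structure of x ↦ 120x mod 377: 15 orbits of sizes [42, 42, 42, 42, 42, 42, 42, 42, 14, 14, 3, 3, 3, 3, 1].
377 − 15 = 362 transpositions; sign(π) = (−1)^362 = +1.
Via Zolotarev, sign(π_{120}) = (120|377) = +1.

+1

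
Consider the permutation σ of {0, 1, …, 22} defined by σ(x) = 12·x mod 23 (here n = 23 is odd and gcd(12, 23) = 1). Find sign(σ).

+1

Trace 1: π^k(1) = [1, 12, 6, 3, 13, 18, 9] for k=0..6.
Cycle type of π: 11×2 + 1; total 3 cycles.
With 3 cycles on 23 points, sign = (−1)^{23−3} = +1.
The Jacobi symbol (12|23) = +1 (Zolotarev) agrees.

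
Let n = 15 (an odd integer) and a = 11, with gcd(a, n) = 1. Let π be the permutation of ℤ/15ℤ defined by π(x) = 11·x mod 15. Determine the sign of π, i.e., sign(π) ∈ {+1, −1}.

Start at x=11: 11 → 1 → 11 (one orbit).
Cycle lengths of π_11 on ℤ/15ℤ: [2, 2, 2, 2, 2, 1, 1, 1, 1, 1]; 10 cycles in total.
15 − 10 = 5 transpositions; sign(π) = (−1)^5 = -1.

-1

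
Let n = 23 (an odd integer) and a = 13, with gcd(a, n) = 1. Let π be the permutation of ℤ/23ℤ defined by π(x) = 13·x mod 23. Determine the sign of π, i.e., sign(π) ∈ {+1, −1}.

Orbit of 4 under x↦13x: [4, 6, 9, 2, 3, 16, 1]… (length divides ord_23(13)).
Decompose π into cycles: lengths [11, 11, 1] (3 cycles, including the fixed point 0).
Σ(ℓ_i−1) = 23−3 = 20; sign = (−1)^20 = +1.
The Jacobi symbol (13|23) = +1 (Zolotarev) agrees.

+1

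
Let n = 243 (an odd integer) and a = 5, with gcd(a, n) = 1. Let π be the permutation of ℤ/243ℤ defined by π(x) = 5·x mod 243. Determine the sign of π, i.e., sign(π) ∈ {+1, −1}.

-1

Trace 143: π^k(143) = [143, 229, 173, 136, 194, 241, 233] for k=0..6.
6 cycles of lengths [162, 54, 18, 6, 2, 1].
n − c = 243 − 6 = 237; sign = (−1)^237 = -1.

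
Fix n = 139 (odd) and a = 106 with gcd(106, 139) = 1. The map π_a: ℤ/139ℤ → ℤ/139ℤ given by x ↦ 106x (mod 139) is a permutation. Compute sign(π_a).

+1

Trace 55: π^k(55) = [55, 131, 125, 45, 44, 77, 100] for k=0..6.
Decompose π into cycles: lengths [23, 23, 23, 23, 23, 23, 1] (7 cycles, including the fixed point 0).
139 − 7 = 132 transpositions; sign(π) = (−1)^132 = +1.
Zolotarev: (106|139) = +1, matching the cycle-count sign.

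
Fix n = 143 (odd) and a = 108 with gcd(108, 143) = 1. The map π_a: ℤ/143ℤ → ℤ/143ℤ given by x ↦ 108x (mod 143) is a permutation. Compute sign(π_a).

+1

Orbit of 38 under x↦108x: [38, 100, 75, 92, 69, 16, 12]… (length divides ord_143(108)).
9 cycles of lengths [30, 30, 30, 30, 6, 6, 5, 5, 1].
With 9 cycles on 143 points, sign = (−1)^{143−9} = +1.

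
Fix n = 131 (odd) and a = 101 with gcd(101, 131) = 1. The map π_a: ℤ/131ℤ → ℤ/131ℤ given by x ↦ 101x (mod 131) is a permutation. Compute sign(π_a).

+1

Orbit of 9 under x↦101x: [9, 123, 109, 5, 112, 46, 61]… (length divides ord_131(101)).
Cycle lengths of π_101 on ℤ/131ℤ: [65, 65, 1]; 3 cycles in total.
sign(π) = (−1)^{n − #cycles} = (−1)^{131−3} = (−1)^128 = +1.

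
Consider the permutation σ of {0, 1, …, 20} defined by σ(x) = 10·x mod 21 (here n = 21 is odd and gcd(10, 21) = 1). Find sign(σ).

-1

Orbit of 4 under x↦10x: [4, 19, 1, 10, 16, 13]… (length divides ord_21(10)).
π_10 has 6 disjoint cycles with lengths [6, 6, 6, 1, 1, 1] on {0,…,20}.
21 − 6 = 15 transpositions; sign(π) = (−1)^15 = -1.
Check: (10/21) = -1 by Zolotarev.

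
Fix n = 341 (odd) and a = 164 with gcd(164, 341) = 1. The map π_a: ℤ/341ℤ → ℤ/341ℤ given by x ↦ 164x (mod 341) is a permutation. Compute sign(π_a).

Orbit of 164 under x↦164x: [164, 298, 109, 144, 87, 287, 10]… (length divides ord_341(164)).
Cycle type of π: 30×10 + 15×2 + 2×5 + 1; total 18 cycles.
sign(π) = (−1)^{n − #cycles} = (−1)^{341−18} = (−1)^323 = -1.
Zolotarev: (164|341) = -1, matching the cycle-count sign.

-1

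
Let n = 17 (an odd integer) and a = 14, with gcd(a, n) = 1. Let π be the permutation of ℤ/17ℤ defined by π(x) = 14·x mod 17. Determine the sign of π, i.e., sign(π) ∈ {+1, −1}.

Start at x=4: 4 → 5 → 2 → 11 → 1 → 14 → 9 → … (one orbit).
2 cycles of lengths [16, 1].
n − c = 17 − 2 = 15; sign = (−1)^15 = -1.

-1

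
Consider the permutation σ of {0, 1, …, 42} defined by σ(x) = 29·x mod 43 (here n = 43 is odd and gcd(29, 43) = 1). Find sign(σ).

Trace 30: π^k(30) = [30, 10, 32, 25, 37, 41, 28] for k=0..6.
π_29 has 2 disjoint cycles with lengths [42, 1] on {0,…,42}.
sign(π) = (−1)^{n − #cycles} = (−1)^{43−2} = (−1)^41 = -1.

-1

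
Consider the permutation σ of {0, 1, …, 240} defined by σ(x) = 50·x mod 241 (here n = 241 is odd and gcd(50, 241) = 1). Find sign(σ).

+1

Orbit of 32 under x↦50x: [32, 154, 229, 123, 125, 225, 164]… (length divides ord_241(50)).
Decompose π into cycles: lengths [120, 120, 1] (3 cycles, including the fixed point 0).
With 3 cycles on 241 points, sign = (−1)^{241−3} = +1.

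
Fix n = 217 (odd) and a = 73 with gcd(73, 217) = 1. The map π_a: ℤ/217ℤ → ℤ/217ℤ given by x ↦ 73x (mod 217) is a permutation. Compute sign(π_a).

Orbit of 18 under x↦73x: [18, 12, 8, 150, 100, 139, 165]… (length divides ord_217(73)).
Decompose π into cycles: lengths [30, 30, 30, 30, 30, 30, 30, 6, 1] (9 cycles, including the fixed point 0).
217 − 9 = 208 transpositions; sign(π) = (−1)^208 = +1.

+1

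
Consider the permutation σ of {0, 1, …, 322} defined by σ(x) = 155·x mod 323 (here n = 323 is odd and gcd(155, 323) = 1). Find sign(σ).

-1

Orbit of 117 under x↦155x: [117, 47, 179, 290, 53, 140, 59]… (length divides ord_323(155)).
π_155 has 8 disjoint cycles with lengths [72, 72, 72, 72, 18, 8, 8, 1] on {0,…,322}.
n − c = 323 − 8 = 315; sign = (−1)^315 = -1.
(155|323)_J = -1 (Zolotarev's lemma cross-check).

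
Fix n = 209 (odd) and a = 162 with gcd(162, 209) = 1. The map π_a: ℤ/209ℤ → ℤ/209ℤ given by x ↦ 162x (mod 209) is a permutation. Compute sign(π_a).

+1

Orbit of 184 under x↦162x: [184, 130, 160, 4, 21, 58, 200]… (length divides ord_209(162)).
Decompose π into cycles: lengths [90, 90, 18, 10, 1] (5 cycles, including the fixed point 0).
Σ(ℓ_i−1) = 209−5 = 204; sign = (−1)^204 = +1.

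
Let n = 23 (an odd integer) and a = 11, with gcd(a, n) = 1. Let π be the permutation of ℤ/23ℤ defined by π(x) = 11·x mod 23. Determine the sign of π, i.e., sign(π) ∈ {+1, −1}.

-1

Trace 21: π^k(21) = [21, 1, 11, 6, 20, 13, 5] for k=0..6.
π_11 has 2 disjoint cycles with lengths [22, 1] on {0,…,22}.
With 2 cycles on 23 points, sign = (−1)^{23−2} = -1.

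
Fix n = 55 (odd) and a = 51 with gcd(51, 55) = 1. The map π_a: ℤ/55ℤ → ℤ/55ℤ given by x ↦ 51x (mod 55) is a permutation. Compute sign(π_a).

-1

Trace 51: π^k(51) = [51, 16, 46, 36, 21, 26, 6] for k=0..6.
Cycle lengths of π_51 on ℤ/55ℤ: [10, 10, 10, 10, 10, 1, 1, 1, 1, 1]; 10 cycles in total.
Σ(ℓ_i−1) = 55−10 = 45; sign = (−1)^45 = -1.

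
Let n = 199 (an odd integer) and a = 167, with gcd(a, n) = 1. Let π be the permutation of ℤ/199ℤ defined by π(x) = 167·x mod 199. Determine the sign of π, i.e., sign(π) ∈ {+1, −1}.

Orbit of 73 under x↦167x: [73, 52, 127, 115, 101, 151, 143]… (length divides ord_199(167)).
Cycle lengths of π_167 on ℤ/199ℤ: [198, 1]; 2 cycles in total.
199 − 2 = 197 transpositions; sign(π) = (−1)^197 = -1.
Via Zolotarev, sign(π_{167}) = (167|199) = -1.

-1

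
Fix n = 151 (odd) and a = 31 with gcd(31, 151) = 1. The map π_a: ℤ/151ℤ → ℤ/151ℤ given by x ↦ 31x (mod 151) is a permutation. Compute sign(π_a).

Start at x=148: 148 → 58 → 137 → 19 → 136 → 139 → 81 → … (one orbit).
π_31 has 3 disjoint cycles with lengths [75, 75, 1] on {0,…,150}.
n − c = 151 − 3 = 148; sign = (−1)^148 = +1.
(31|151)_J = +1 (Zolotarev's lemma cross-check).

+1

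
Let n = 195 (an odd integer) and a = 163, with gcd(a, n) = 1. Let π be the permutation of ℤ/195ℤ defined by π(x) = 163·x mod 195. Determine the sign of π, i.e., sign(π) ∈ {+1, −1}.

Orbit of 193 under x↦163x: [193, 64, 97, 16, 73, 4, 67]… (length divides ord_195(163)).
π_163 has 21 disjoint cycles with lengths [12, 12, 12, 12, 12, 12, 12, 12, 12, 12, 12, 12, 12, 12, 12, 4, 4, 4, 1, 1, 1] on {0,…,194}.
195 − 21 = 174 transpositions; sign(π) = (−1)^174 = +1.
(163|195)_J = +1 (Zolotarev's lemma cross-check).

+1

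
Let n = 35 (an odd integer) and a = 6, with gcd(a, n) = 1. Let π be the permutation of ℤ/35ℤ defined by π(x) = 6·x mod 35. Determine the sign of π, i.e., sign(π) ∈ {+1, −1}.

-1

Start at x=6: 6 → 1 → 6 (one orbit).
Cycle lengths of π_6 on ℤ/35ℤ: [2, 2, 2, 2, 2, 2, 2, 2, 2, 2, 2, 2, 2, 2, 2, 1, 1, 1, 1, 1]; 20 cycles in total.
n − c = 35 − 20 = 15; sign = (−1)^15 = -1.
The Jacobi symbol (6|35) = -1 (Zolotarev) agrees.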